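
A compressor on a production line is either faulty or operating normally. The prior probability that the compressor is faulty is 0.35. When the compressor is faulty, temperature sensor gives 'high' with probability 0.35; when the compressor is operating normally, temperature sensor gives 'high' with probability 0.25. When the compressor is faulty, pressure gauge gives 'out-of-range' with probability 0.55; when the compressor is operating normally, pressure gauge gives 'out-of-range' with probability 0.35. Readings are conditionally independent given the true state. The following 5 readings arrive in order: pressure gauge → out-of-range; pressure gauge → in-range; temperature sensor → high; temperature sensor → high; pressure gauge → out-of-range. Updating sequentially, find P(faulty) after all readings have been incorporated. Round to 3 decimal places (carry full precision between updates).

Apply Bayes' rule sequentially, carrying P(faulty) forward.
After pressure gauge='out-of-range': P(faulty) = 0.55·0.3500 / (0.55·0.3500 + 0.35·0.6500) ≈ 0.4583
After pressure gauge='in-range': P(faulty) = 0.45·0.4583 / (0.45·0.4583 + 0.65·0.5417) ≈ 0.3694
After temperature sensor='high': P(faulty) = 0.35·0.3694 / (0.35·0.3694 + 0.25·0.6306) ≈ 0.4506
After temperature sensor='high': P(faulty) = 0.35·0.4506 / (0.35·0.4506 + 0.25·0.5494) ≈ 0.5345
After pressure gauge='out-of-range': P(faulty) = 0.55·0.5345 / (0.55·0.5345 + 0.35·0.4655) ≈ 0.6434

0.643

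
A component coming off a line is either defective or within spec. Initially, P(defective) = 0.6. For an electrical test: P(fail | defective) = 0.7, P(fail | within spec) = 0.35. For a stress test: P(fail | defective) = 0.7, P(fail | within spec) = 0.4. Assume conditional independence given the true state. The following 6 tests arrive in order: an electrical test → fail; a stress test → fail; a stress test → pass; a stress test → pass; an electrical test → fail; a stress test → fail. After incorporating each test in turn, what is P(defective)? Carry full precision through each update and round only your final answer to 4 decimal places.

0.8212

After an electrical test='fail': P(defective) = 0.7·0.6000 / (0.7·0.6000 + 0.35·0.4000) ≈ 0.7500
After a stress test='fail': P(defective) = 0.7·0.7500 / (0.7·0.7500 + 0.4·0.2500) ≈ 0.8400
After a stress test='pass': P(defective) = 0.3·0.8400 / (0.3·0.8400 + 0.6·0.1600) ≈ 0.7241
After a stress test='pass': P(defective) = 0.3·0.7241 / (0.3·0.7241 + 0.6·0.2759) ≈ 0.5676
After an electrical test='fail': P(defective) = 0.7·0.5676 / (0.7·0.5676 + 0.35·0.4324) ≈ 0.7241
After a stress test='fail': P(defective) = 0.7·0.7241 / (0.7·0.7241 + 0.4·0.2759) ≈ 0.8212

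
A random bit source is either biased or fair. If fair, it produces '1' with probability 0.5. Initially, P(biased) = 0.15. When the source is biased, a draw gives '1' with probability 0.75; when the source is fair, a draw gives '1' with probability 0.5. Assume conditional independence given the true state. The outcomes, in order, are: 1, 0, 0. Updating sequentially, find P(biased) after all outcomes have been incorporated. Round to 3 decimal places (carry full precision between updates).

0.062

Apply Bayes' rule sequentially, carrying P(biased) forward.
After '1': P(biased) = 0.75·0.1500 / (0.75·0.1500 + 0.5·0.8500) ≈ 0.2093
After '0': P(biased) = 0.25·0.2093 / (0.25·0.2093 + 0.5·0.7907) ≈ 0.1169
After '0': P(biased) = 0.25·0.1169 / (0.25·0.1169 + 0.5·0.8831) ≈ 0.0621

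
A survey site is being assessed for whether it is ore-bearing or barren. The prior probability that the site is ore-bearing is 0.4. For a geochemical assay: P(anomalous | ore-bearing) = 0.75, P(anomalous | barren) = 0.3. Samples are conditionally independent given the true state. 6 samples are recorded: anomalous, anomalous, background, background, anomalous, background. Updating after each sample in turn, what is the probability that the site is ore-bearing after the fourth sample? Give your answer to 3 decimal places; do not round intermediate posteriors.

0.347

After 'anomalous': P(ore) = 0.75·0.4000 / (0.75·0.4000 + 0.3·0.6000) ≈ 0.6250
After 'anomalous': P(ore) = 0.75·0.6250 / (0.75·0.6250 + 0.3·0.3750) ≈ 0.8065
After 'background': P(ore) = 0.25·0.8065 / (0.25·0.8065 + 0.7·0.1935) ≈ 0.5981
After 'background': P(ore) = 0.25·0.5981 / (0.25·0.5981 + 0.7·0.4019) ≈ 0.3470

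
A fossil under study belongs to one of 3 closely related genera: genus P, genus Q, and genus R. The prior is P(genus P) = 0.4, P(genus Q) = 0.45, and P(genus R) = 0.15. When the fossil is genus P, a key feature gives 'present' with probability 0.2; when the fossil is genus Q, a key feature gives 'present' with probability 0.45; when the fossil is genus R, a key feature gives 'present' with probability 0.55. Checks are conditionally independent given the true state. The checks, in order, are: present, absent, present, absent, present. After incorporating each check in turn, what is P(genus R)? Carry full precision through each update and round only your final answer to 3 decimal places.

After 'present': normaliser = 0.2·0.4000 + 0.45·0.4500 + 0.55·0.1500; P(genus P) ≈ 0.2192, P(genus Q) ≈ 0.5548, P(genus R) ≈ 0.2260
After 'absent': normaliser = 0.8·0.2192 + 0.55·0.5548 + 0.45·0.2260; P(genus P) ≈ 0.3012, P(genus Q) ≈ 0.5241, P(genus R) ≈ 0.1747
After 'present': normaliser = 0.2·0.3012 + 0.45·0.5241 + 0.55·0.1747; P(genus P) ≈ 0.1536, P(genus Q) ≈ 0.6014, P(genus R) ≈ 0.2450
After 'absent': normaliser = 0.8·0.1536 + 0.55·0.6014 + 0.45·0.2450; P(genus P) ≈ 0.2179, P(genus Q) ≈ 0.5866, P(genus R) ≈ 0.1955
After 'present': normaliser = 0.2·0.2179 + 0.45·0.5866 + 0.55·0.1955; P(genus P) ≈ 0.1050, P(genus Q) ≈ 0.6359, P(genus R) ≈ 0.2591

0.259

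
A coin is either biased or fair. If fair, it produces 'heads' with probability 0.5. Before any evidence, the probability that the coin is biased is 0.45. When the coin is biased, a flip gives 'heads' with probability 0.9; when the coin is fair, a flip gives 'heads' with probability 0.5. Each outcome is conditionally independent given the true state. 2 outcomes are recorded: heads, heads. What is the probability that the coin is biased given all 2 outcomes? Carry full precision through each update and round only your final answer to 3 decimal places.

After 'heads': P(biased) = 0.9·0.4500 / (0.9·0.4500 + 0.5·0.5500) ≈ 0.5956
After 'heads': P(biased) = 0.9·0.5956 / (0.9·0.5956 + 0.5·0.4044) ≈ 0.7261

0.726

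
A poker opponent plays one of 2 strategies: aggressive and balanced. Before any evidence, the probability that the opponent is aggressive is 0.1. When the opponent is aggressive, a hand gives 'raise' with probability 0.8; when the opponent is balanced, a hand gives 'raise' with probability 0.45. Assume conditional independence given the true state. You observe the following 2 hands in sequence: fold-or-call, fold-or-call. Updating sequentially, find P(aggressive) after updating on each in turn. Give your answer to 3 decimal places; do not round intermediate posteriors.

Each posterior becomes the prior for the next update.
After 'fold-or-call': P(aggressive) = 0.2·0.1000 / (0.2·0.1000 + 0.55·0.9000) ≈ 0.0388
After 'fold-or-call': P(aggressive) = 0.2·0.0388 / (0.2·0.0388 + 0.55·0.9612) ≈ 0.0145

0.014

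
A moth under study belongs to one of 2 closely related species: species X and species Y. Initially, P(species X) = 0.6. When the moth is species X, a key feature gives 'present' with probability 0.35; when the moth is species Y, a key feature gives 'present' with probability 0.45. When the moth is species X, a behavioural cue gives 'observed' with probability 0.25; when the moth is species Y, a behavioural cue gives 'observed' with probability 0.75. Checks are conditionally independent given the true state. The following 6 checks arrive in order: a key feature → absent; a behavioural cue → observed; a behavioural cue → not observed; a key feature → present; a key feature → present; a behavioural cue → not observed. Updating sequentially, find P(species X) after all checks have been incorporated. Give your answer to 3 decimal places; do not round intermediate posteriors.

0.763

After a key feature='absent': P(species X) = 0.65·0.6000 / (0.65·0.6000 + 0.55·0.4000) ≈ 0.6393
After a behavioural cue='observed': P(species X) = 0.25·0.6393 / (0.25·0.6393 + 0.75·0.3607) ≈ 0.3714
After a behavioural cue='not observed': P(species X) = 0.75·0.3714 / (0.75·0.3714 + 0.25·0.6286) ≈ 0.6393
After a key feature='present': P(species X) = 0.35·0.6393 / (0.35·0.6393 + 0.45·0.3607) ≈ 0.5796
After a key feature='present': P(species X) = 0.35·0.5796 / (0.35·0.5796 + 0.45·0.4204) ≈ 0.5175
After a behavioural cue='not observed': P(species X) = 0.75·0.5175 / (0.75·0.5175 + 0.25·0.4825) ≈ 0.7629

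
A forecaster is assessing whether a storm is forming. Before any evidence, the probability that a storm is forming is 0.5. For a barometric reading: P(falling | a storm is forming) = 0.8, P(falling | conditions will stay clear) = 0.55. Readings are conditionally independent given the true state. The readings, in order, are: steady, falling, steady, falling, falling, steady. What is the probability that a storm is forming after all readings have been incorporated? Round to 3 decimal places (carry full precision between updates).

After 'steady': P(storm) = 0.2·0.5000 / (0.2·0.5000 + 0.45·0.5000) ≈ 0.3077
After 'falling': P(storm) = 0.8·0.3077 / (0.8·0.3077 + 0.55·0.6923) ≈ 0.3926
After 'steady': P(storm) = 0.2·0.3926 / (0.2·0.3926 + 0.45·0.6074) ≈ 0.2232
After 'falling': P(storm) = 0.8·0.2232 / (0.8·0.2232 + 0.55·0.7768) ≈ 0.2947
After 'falling': P(storm) = 0.8·0.2947 / (0.8·0.2947 + 0.55·0.7053) ≈ 0.3781
After 'steady': P(storm) = 0.2·0.3781 / (0.2·0.3781 + 0.45·0.6219) ≈ 0.2127

0.213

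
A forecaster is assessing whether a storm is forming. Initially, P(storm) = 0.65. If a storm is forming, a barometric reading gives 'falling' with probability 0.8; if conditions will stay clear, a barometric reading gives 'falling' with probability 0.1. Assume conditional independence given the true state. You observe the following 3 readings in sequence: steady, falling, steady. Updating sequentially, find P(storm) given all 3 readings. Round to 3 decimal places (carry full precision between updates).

0.423

After 'steady': P(storm) = 0.2·0.6500 / (0.2·0.6500 + 0.9·0.3500) ≈ 0.2921
After 'falling': P(storm) = 0.8·0.2921 / (0.8·0.2921 + 0.1·0.7079) ≈ 0.7675
After 'steady': P(storm) = 0.2·0.7675 / (0.2·0.7675 + 0.9·0.2325) ≈ 0.4232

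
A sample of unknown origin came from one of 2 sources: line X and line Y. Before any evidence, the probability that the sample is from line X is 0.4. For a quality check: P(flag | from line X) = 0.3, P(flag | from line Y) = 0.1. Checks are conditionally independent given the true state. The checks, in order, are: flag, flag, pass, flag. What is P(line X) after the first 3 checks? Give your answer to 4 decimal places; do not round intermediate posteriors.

After 'flag': P(line X) = 0.3·0.4000 / (0.3·0.4000 + 0.1·0.6000) ≈ 0.6667
After 'flag': P(line X) = 0.3·0.6667 / (0.3·0.6667 + 0.1·0.3333) ≈ 0.8571
After 'pass': P(line X) = 0.7·0.8571 / (0.7·0.8571 + 0.9·0.1429) ≈ 0.8235

0.8235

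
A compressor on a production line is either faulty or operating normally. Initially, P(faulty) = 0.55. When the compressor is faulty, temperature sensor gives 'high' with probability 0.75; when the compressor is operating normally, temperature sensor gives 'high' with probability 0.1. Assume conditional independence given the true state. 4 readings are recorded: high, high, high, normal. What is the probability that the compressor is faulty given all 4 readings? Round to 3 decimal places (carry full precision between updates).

After 'high': P(faulty) = 0.75·0.5500 / (0.75·0.5500 + 0.1·0.4500) ≈ 0.9016
After 'high': P(faulty) = 0.75·0.9016 / (0.75·0.9016 + 0.1·0.0984) ≈ 0.9857
After 'high': P(faulty) = 0.75·0.9857 / (0.75·0.9857 + 0.1·0.0143) ≈ 0.9981
After 'normal': P(faulty) = 0.25·0.9981 / (0.25·0.9981 + 0.9·0.0019) ≈ 0.9931

0.993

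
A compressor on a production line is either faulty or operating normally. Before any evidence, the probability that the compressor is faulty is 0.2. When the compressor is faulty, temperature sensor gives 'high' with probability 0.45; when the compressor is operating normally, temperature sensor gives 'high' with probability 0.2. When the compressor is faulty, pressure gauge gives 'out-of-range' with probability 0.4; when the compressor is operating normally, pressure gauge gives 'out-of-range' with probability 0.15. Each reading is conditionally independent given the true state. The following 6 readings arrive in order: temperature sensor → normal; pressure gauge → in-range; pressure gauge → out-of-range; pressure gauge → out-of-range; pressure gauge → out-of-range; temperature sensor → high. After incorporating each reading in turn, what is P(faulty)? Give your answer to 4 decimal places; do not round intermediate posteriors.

Apply Bayes' rule sequentially, carrying P(faulty) forward.
After temperature sensor='normal': P(faulty) = 0.55·0.2000 / (0.55·0.2000 + 0.8·0.8000) ≈ 0.1467
After pressure gauge='in-range': P(faulty) = 0.6·0.1467 / (0.6·0.1467 + 0.85·0.8533) ≈ 0.1082
After pressure gauge='out-of-range': P(faulty) = 0.4·0.1082 / (0.4·0.1082 + 0.15·0.8918) ≈ 0.2444
After pressure gauge='out-of-range': P(faulty) = 0.4·0.2444 / (0.4·0.2444 + 0.15·0.7556) ≈ 0.4632
After pressure gauge='out-of-range': P(faulty) = 0.4·0.4632 / (0.4·0.4632 + 0.15·0.5368) ≈ 0.6970
After temperature sensor='high': P(faulty) = 0.45·0.6970 / (0.45·0.6970 + 0.2·0.3030) ≈ 0.8381

0.8381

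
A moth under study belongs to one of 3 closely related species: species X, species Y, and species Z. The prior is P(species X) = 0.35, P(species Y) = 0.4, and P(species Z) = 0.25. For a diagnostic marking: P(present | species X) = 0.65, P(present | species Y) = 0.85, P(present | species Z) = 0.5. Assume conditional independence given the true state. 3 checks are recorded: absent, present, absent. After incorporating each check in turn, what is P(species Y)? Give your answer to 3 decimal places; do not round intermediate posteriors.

After 'absent': normaliser = 0.35·0.3500 + 0.15·0.4000 + 0.5·0.2500; P(species X) ≈ 0.3984, P(species Y) ≈ 0.1951, P(species Z) ≈ 0.4065
After 'present': normaliser = 0.65·0.3984 + 0.85·0.1951 + 0.5·0.4065; P(species X) ≈ 0.4123, P(species Y) ≈ 0.2641, P(species Z) ≈ 0.3236
After 'absent': normaliser = 0.35·0.4123 + 0.15·0.2641 + 0.5·0.3236; P(species X) ≈ 0.4174, P(species Y) ≈ 0.1146, P(species Z) ≈ 0.4680

0.115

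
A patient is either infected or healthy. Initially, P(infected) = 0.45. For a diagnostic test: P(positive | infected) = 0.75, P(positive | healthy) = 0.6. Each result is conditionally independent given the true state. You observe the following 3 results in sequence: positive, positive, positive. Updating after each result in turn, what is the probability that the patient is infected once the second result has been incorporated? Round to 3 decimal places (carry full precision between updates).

0.561

After 'positive': P(infected) = 0.75·0.4500 / (0.75·0.4500 + 0.6·0.5500) ≈ 0.5056
After 'positive': P(infected) = 0.75·0.5056 / (0.75·0.5056 + 0.6·0.4944) ≈ 0.5611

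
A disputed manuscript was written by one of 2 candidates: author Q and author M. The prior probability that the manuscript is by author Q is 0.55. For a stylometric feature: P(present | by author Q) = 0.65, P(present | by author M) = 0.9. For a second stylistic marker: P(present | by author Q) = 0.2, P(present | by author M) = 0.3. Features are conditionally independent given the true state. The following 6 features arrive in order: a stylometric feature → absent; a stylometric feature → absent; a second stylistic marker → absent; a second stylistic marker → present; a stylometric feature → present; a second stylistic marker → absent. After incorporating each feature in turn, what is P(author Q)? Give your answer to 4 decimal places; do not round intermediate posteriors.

0.9040

After a stylometric feature='absent': P(author Q) = 0.35·0.5500 / (0.35·0.5500 + 0.1·0.4500) ≈ 0.8105
After a stylometric feature='absent': P(author Q) = 0.35·0.8105 / (0.35·0.8105 + 0.1·0.1895) ≈ 0.9374
After a second stylistic marker='absent': P(author Q) = 0.8·0.9374 / (0.8·0.9374 + 0.7·0.0626) ≈ 0.9448
After a second stylistic marker='present': P(author Q) = 0.2·0.9448 / (0.2·0.9448 + 0.3·0.0552) ≈ 0.9194
After a stylometric feature='present': P(author Q) = 0.65·0.9194 / (0.65·0.9194 + 0.9·0.0806) ≈ 0.8918
After a second stylistic marker='absent': P(author Q) = 0.8·0.8918 / (0.8·0.8918 + 0.7·0.1082) ≈ 0.9040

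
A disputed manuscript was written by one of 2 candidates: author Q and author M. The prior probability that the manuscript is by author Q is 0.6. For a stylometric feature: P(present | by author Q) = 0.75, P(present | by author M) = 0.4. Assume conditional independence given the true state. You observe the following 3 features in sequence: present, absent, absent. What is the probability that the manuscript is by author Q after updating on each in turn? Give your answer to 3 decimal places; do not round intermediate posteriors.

0.328

After 'present': P(author Q) = 0.75·0.6000 / (0.75·0.6000 + 0.4·0.4000) ≈ 0.7377
After 'absent': P(author Q) = 0.25·0.7377 / (0.25·0.7377 + 0.6·0.2623) ≈ 0.5396
After 'absent': P(author Q) = 0.25·0.5396 / (0.25·0.5396 + 0.6·0.4604) ≈ 0.3281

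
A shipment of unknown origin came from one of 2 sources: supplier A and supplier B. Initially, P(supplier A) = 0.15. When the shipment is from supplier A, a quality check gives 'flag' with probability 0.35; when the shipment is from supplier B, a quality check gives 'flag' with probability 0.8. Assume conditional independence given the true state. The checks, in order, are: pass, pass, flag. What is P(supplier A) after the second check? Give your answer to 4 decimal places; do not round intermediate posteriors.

0.6508

Each posterior becomes the prior for the next update.
After 'pass': P(supplier A) = 0.65·0.1500 / (0.65·0.1500 + 0.2·0.8500) ≈ 0.3645
After 'pass': P(supplier A) = 0.65·0.3645 / (0.65·0.3645 + 0.2·0.6355) ≈ 0.6508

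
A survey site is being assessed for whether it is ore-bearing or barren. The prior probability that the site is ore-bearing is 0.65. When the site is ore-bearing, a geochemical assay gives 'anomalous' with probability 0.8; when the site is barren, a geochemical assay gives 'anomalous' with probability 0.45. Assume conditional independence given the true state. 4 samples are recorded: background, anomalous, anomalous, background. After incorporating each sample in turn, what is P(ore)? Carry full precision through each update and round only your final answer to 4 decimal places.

After 'background': P(ore) = 0.2·0.6500 / (0.2·0.6500 + 0.55·0.3500) ≈ 0.4031
After 'anomalous': P(ore) = 0.8·0.4031 / (0.8·0.4031 + 0.45·0.5969) ≈ 0.5456
After 'anomalous': P(ore) = 0.8·0.5456 / (0.8·0.5456 + 0.45·0.4544) ≈ 0.6810
After 'background': P(ore) = 0.2·0.6810 / (0.2·0.6810 + 0.55·0.3190) ≈ 0.4370

0.4370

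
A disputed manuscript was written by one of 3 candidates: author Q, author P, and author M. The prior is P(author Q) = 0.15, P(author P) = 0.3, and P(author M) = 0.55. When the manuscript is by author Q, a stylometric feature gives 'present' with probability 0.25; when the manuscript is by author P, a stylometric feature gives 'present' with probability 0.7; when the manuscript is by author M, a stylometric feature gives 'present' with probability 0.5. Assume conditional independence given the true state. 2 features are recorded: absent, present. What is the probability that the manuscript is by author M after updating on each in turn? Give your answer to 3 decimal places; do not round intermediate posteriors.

0.601

Each posterior becomes the prior for the next update.
After 'absent': normaliser = 0.75·0.1500 + 0.3·0.3000 + 0.5·0.5500; P(author Q) ≈ 0.2356, P(author P) ≈ 0.1885, P(author M) ≈ 0.5759
After 'present': normaliser = 0.25·0.2356 + 0.7·0.1885 + 0.5·0.5759; P(author Q) ≈ 0.1230, P(author P) ≈ 0.2756, P(author M) ≈ 0.6014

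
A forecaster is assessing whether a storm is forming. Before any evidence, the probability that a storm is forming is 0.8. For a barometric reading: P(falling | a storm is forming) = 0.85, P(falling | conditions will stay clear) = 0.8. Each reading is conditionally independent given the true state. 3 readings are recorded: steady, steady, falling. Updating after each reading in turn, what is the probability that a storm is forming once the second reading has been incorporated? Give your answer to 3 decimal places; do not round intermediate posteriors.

After 'steady': P(storm) = 0.15·0.8000 / (0.15·0.8000 + 0.2·0.2000) ≈ 0.7500
After 'steady': P(storm) = 0.15·0.7500 / (0.15·0.7500 + 0.2·0.2500) ≈ 0.6923

0.692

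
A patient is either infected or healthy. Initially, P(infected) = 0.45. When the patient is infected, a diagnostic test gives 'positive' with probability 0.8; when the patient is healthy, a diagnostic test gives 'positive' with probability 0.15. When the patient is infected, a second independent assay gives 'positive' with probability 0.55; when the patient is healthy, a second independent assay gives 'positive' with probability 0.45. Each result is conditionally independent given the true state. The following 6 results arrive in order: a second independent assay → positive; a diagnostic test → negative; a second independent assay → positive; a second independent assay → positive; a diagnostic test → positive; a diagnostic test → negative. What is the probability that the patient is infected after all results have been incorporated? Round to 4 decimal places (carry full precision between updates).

After a second independent assay='positive': P(infected) = 0.55·0.4500 / (0.55·0.4500 + 0.45·0.5500) ≈ 0.5000
After a diagnostic test='negative': P(infected) = 0.2·0.5000 / (0.2·0.5000 + 0.85·0.5000) ≈ 0.1905
After a second independent assay='positive': P(infected) = 0.55·0.1905 / (0.55·0.1905 + 0.45·0.8095) ≈ 0.2234
After a second independent assay='positive': P(infected) = 0.55·0.2234 / (0.55·0.2234 + 0.45·0.7766) ≈ 0.2601
After a diagnostic test='positive': P(infected) = 0.8·0.2601 / (0.8·0.2601 + 0.15·0.7399) ≈ 0.6521
After a diagnostic test='negative': P(infected) = 0.2·0.6521 / (0.2·0.6521 + 0.85·0.3479) ≈ 0.3061

0.3061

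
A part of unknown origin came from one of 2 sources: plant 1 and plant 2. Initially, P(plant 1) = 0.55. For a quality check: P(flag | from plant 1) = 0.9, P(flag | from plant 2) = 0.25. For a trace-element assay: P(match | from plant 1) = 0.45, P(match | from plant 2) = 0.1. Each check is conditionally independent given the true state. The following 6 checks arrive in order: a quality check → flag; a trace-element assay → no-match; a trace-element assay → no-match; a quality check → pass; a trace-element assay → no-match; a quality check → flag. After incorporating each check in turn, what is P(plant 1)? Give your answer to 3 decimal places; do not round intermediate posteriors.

0.325

After a quality check='flag': P(plant 1) = 0.9·0.5500 / (0.9·0.5500 + 0.25·0.4500) ≈ 0.8148
After a trace-element assay='no-match': P(plant 1) = 0.55·0.8148 / (0.55·0.8148 + 0.9·0.1852) ≈ 0.7289
After a trace-element assay='no-match': P(plant 1) = 0.55·0.7289 / (0.55·0.7289 + 0.9·0.2711) ≈ 0.6217
After a quality check='pass': P(plant 1) = 0.1·0.6217 / (0.1·0.6217 + 0.75·0.3783) ≈ 0.1797
After a trace-element assay='no-match': P(plant 1) = 0.55·0.1797 / (0.55·0.1797 + 0.9·0.8203) ≈ 0.1181
After a quality check='flag': P(plant 1) = 0.9·0.1181 / (0.9·0.1181 + 0.25·0.8819) ≈ 0.3252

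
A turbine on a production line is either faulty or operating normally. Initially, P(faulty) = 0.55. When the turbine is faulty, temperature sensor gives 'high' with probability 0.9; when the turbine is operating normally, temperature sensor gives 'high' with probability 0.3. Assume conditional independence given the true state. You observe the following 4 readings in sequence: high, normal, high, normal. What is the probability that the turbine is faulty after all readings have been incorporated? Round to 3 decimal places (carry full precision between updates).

Each posterior becomes the prior for the next update.
After 'high': P(faulty) = 0.9·0.5500 / (0.9·0.5500 + 0.3·0.4500) ≈ 0.7857
After 'normal': P(faulty) = 0.1·0.7857 / (0.1·0.7857 + 0.7·0.2143) ≈ 0.3438
After 'high': P(faulty) = 0.9·0.3438 / (0.9·0.3438 + 0.3·0.6562) ≈ 0.6111
After 'normal': P(faulty) = 0.1·0.6111 / (0.1·0.6111 + 0.7·0.3889) ≈ 0.1833

0.183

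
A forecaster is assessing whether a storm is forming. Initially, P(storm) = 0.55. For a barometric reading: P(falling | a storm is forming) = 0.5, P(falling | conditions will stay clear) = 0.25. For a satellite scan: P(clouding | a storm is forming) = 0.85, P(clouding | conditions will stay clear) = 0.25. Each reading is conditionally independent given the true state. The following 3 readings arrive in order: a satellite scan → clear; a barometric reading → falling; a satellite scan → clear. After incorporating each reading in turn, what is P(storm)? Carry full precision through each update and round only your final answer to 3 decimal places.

After a satellite scan='clear': P(storm) = 0.15·0.5500 / (0.15·0.5500 + 0.75·0.4500) ≈ 0.1964
After a barometric reading='falling': P(storm) = 0.5·0.1964 / (0.5·0.1964 + 0.25·0.8036) ≈ 0.3284
After a satellite scan='clear': P(storm) = 0.15·0.3284 / (0.15·0.3284 + 0.75·0.6716) ≈ 0.0891

0.089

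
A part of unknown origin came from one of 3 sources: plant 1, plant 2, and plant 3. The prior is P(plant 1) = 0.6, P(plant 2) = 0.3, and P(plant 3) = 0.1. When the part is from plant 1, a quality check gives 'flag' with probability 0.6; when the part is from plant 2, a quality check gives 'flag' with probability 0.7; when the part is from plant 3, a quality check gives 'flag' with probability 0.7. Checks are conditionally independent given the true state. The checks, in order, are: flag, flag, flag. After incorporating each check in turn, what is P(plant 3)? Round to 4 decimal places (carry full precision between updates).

0.1286

Each posterior becomes the prior for the next update.
After 'flag': normaliser = 0.6·0.6000 + 0.7·0.3000 + 0.7·0.1000; P(plant 1) ≈ 0.5625, P(plant 2) ≈ 0.3281, P(plant 3) ≈ 0.1094
After 'flag': normaliser = 0.6·0.5625 + 0.7·0.3281 + 0.7·0.1094; P(plant 1) ≈ 0.5243, P(plant 2) ≈ 0.3568, P(plant 3) ≈ 0.1189
After 'flag': normaliser = 0.6·0.5243 + 0.7·0.3568 + 0.7·0.1189; P(plant 1) ≈ 0.4858, P(plant 2) ≈ 0.3857, P(plant 3) ≈ 0.1286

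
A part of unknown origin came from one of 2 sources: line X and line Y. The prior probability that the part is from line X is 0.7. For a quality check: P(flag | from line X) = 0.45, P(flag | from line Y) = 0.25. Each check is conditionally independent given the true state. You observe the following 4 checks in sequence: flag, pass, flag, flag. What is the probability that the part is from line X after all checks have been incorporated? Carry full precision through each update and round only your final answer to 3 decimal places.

After 'flag': P(line X) = 0.45·0.7000 / (0.45·0.7000 + 0.25·0.3000) ≈ 0.8077
After 'pass': P(line X) = 0.55·0.8077 / (0.55·0.8077 + 0.75·0.1923) ≈ 0.7549
After 'flag': P(line X) = 0.45·0.7549 / (0.45·0.7549 + 0.25·0.2451) ≈ 0.8472
After 'flag': P(line X) = 0.45·0.8472 / (0.45·0.8472 + 0.25·0.1528) ≈ 0.9089

0.909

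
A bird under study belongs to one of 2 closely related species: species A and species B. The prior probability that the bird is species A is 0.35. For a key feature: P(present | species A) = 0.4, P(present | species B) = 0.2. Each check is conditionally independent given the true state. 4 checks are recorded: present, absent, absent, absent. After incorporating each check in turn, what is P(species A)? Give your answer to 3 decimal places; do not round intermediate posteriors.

0.312

After 'present': P(species A) = 0.4·0.3500 / (0.4·0.3500 + 0.2·0.6500) ≈ 0.5185
After 'absent': P(species A) = 0.6·0.5185 / (0.6·0.5185 + 0.8·0.4815) ≈ 0.4468
After 'absent': P(species A) = 0.6·0.4468 / (0.6·0.4468 + 0.8·0.5532) ≈ 0.3772
After 'absent': P(species A) = 0.6·0.3772 / (0.6·0.3772 + 0.8·0.6228) ≈ 0.3124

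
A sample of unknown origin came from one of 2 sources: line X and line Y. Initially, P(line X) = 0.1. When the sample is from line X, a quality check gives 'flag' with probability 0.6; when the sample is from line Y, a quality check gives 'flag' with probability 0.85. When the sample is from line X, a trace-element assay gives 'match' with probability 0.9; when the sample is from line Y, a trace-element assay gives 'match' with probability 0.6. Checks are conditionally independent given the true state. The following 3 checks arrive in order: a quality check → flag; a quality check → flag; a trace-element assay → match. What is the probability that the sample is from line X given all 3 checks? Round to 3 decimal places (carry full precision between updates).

0.077

After a quality check='flag': P(line X) = 0.6·0.1000 / (0.6·0.1000 + 0.85·0.9000) ≈ 0.0727
After a quality check='flag': P(line X) = 0.6·0.0727 / (0.6·0.0727 + 0.85·0.9273) ≈ 0.0525
After a trace-element assay='match': P(line X) = 0.9·0.0525 / (0.9·0.0525 + 0.6·0.9475) ≈ 0.0767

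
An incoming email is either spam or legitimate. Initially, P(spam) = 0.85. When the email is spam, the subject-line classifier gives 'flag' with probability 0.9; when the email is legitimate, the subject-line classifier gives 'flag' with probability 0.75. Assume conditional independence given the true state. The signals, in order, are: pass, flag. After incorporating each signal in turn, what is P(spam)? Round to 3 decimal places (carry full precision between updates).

After 'pass': P(spam) = 0.1·0.8500 / (0.1·0.8500 + 0.25·0.1500) ≈ 0.6939
After 'flag': P(spam) = 0.9·0.6939 / (0.9·0.6939 + 0.75·0.3061) ≈ 0.7312

0.731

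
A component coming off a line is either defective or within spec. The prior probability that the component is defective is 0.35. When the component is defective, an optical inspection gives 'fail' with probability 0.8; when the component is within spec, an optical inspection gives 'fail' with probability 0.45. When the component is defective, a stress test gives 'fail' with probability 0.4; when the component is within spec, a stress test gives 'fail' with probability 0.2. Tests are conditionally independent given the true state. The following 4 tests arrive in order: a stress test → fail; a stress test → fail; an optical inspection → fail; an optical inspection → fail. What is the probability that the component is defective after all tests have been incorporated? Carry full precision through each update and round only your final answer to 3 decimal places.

0.872

Each posterior becomes the prior for the next update.
After a stress test='fail': P(defective) = 0.4·0.3500 / (0.4·0.3500 + 0.2·0.6500) ≈ 0.5185
After a stress test='fail': P(defective) = 0.4·0.5185 / (0.4·0.5185 + 0.2·0.4815) ≈ 0.6829
After an optical inspection='fail': P(defective) = 0.8·0.6829 / (0.8·0.6829 + 0.45·0.3171) ≈ 0.7929
After an optical inspection='fail': P(defective) = 0.8·0.7929 / (0.8·0.7929 + 0.45·0.2071) ≈ 0.8719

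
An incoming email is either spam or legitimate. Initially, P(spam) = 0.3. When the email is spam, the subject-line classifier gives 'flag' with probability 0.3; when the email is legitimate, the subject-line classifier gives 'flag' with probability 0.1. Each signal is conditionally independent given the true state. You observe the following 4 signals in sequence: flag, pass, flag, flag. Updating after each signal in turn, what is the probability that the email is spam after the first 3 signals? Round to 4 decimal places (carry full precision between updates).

0.7500

Apply Bayes' rule sequentially, carrying P(spam) forward.
After 'flag': P(spam) = 0.3·0.3000 / (0.3·0.3000 + 0.1·0.7000) ≈ 0.5625
After 'pass': P(spam) = 0.7·0.5625 / (0.7·0.5625 + 0.9·0.4375) ≈ 0.5000
After 'flag': P(spam) = 0.3·0.5000 / (0.3·0.5000 + 0.1·0.5000) ≈ 0.7500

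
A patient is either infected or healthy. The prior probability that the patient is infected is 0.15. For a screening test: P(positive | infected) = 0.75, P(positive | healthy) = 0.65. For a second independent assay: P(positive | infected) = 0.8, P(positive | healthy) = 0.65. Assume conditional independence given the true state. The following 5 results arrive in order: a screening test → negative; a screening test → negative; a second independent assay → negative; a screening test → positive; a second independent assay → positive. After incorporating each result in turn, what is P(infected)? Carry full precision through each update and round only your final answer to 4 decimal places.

After a screening test='negative': P(infected) = 0.25·0.1500 / (0.25·0.1500 + 0.35·0.8500) ≈ 0.1119
After a screening test='negative': P(infected) = 0.25·0.1119 / (0.25·0.1119 + 0.35·0.8881) ≈ 0.0826
After a second independent assay='negative': P(infected) = 0.2·0.0826 / (0.2·0.0826 + 0.35·0.9174) ≈ 0.0489
After a screening test='positive': P(infected) = 0.75·0.0489 / (0.75·0.0489 + 0.65·0.9511) ≈ 0.0560
After a second independent assay='positive': P(infected) = 0.8·0.0560 / (0.8·0.0560 + 0.65·0.9440) ≈ 0.0681

0.0681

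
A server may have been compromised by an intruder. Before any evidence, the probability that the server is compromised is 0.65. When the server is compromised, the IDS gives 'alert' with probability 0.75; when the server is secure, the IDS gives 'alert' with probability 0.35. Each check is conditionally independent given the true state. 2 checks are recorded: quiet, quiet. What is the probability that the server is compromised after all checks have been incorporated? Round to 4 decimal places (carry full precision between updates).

After 'quiet': P(compromised) = 0.25·0.6500 / (0.25·0.6500 + 0.65·0.3500) ≈ 0.4167
After 'quiet': P(compromised) = 0.25·0.4167 / (0.25·0.4167 + 0.65·0.5833) ≈ 0.2155

0.2155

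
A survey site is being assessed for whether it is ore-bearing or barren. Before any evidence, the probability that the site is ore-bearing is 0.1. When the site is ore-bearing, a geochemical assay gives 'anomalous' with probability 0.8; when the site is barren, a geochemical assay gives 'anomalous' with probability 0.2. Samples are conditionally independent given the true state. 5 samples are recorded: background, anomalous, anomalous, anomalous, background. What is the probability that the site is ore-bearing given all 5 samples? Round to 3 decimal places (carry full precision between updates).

After 'background': P(ore) = 0.2·0.1000 / (0.2·0.1000 + 0.8·0.9000) ≈ 0.0270
After 'anomalous': P(ore) = 0.8·0.0270 / (0.8·0.0270 + 0.2·0.9730) ≈ 0.1000
After 'anomalous': P(ore) = 0.8·0.1000 / (0.8·0.1000 + 0.2·0.9000) ≈ 0.3077
After 'anomalous': P(ore) = 0.8·0.3077 / (0.8·0.3077 + 0.2·0.6923) ≈ 0.6400
After 'background': P(ore) = 0.2·0.6400 / (0.2·0.6400 + 0.8·0.3600) ≈ 0.3077

0.308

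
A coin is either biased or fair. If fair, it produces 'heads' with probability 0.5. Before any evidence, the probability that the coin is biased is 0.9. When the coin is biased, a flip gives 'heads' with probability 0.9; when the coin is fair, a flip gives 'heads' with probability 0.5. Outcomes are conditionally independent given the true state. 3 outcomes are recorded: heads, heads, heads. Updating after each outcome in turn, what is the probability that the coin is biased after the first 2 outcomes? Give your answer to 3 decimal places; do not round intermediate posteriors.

After 'heads': P(biased) = 0.9·0.9000 / (0.9·0.9000 + 0.5·0.1000) ≈ 0.9419
After 'heads': P(biased) = 0.9·0.9419 / (0.9·0.9419 + 0.5·0.0581) ≈ 0.9668

0.967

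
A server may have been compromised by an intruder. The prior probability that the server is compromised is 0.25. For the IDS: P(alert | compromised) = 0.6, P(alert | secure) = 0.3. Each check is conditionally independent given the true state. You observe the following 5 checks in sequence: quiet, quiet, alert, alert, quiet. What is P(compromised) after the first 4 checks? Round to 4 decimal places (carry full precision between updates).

After 'quiet': P(compromised) = 0.4·0.2500 / (0.4·0.2500 + 0.7·0.7500) ≈ 0.1600
After 'quiet': P(compromised) = 0.4·0.1600 / (0.4·0.1600 + 0.7·0.8400) ≈ 0.0982
After 'alert': P(compromised) = 0.6·0.0982 / (0.6·0.0982 + 0.3·0.9018) ≈ 0.1788
After 'alert': P(compromised) = 0.6·0.1788 / (0.6·0.1788 + 0.3·0.8212) ≈ 0.3033

0.3033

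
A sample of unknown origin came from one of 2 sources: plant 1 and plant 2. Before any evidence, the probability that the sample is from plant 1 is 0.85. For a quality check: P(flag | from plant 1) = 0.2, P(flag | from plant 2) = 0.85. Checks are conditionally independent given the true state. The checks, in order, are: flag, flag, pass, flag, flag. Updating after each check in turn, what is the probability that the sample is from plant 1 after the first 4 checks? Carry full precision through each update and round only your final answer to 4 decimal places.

0.2825

After 'flag': P(plant 1) = 0.2·0.8500 / (0.2·0.8500 + 0.85·0.1500) ≈ 0.5714
After 'flag': P(plant 1) = 0.2·0.5714 / (0.2·0.5714 + 0.85·0.4286) ≈ 0.2388
After 'pass': P(plant 1) = 0.8·0.2388 / (0.8·0.2388 + 0.15·0.7612) ≈ 0.6259
After 'flag': P(plant 1) = 0.2·0.6259 / (0.2·0.6259 + 0.85·0.3741) ≈ 0.2825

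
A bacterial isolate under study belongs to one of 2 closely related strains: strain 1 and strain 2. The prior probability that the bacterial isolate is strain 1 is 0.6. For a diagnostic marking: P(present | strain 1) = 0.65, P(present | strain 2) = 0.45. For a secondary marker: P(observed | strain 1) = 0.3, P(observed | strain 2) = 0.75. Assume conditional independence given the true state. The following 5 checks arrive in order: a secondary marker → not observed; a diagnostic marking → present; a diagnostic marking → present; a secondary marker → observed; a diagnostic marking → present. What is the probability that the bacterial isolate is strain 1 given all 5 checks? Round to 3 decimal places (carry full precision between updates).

After a secondary marker='not observed': P(strain 1) = 0.7·0.6000 / (0.7·0.6000 + 0.25·0.4000) ≈ 0.8077
After a diagnostic marking='present': P(strain 1) = 0.65·0.8077 / (0.65·0.8077 + 0.45·0.1923) ≈ 0.8585
After a diagnostic marking='present': P(strain 1) = 0.65·0.8585 / (0.65·0.8585 + 0.45·0.1415) ≈ 0.8976
After a secondary marker='observed': P(strain 1) = 0.3·0.8976 / (0.3·0.8976 + 0.75·0.1024) ≈ 0.7780
After a diagnostic marking='present': P(strain 1) = 0.65·0.7780 / (0.65·0.7780 + 0.45·0.2220) ≈ 0.8351

0.835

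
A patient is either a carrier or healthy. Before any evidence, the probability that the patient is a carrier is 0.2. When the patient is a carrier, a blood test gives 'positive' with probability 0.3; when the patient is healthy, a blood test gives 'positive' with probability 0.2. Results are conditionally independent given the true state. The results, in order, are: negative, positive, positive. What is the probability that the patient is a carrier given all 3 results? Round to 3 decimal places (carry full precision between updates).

After 'negative': P(carrier) = 0.7·0.2000 / (0.7·0.2000 + 0.8·0.8000) ≈ 0.1795
After 'positive': P(carrier) = 0.3·0.1795 / (0.3·0.1795 + 0.2·0.8205) ≈ 0.2471
After 'positive': P(carrier) = 0.3·0.2471 / (0.3·0.2471 + 0.2·0.7529) ≈ 0.3298

0.330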